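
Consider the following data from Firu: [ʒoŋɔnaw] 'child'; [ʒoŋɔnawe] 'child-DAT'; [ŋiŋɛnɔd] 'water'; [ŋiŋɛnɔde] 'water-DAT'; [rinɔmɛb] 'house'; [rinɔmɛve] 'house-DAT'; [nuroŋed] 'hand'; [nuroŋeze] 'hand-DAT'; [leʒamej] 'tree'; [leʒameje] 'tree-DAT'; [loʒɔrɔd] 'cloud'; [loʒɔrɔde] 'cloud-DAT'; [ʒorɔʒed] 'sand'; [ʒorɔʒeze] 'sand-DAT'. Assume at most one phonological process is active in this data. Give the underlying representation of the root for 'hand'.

/nuroŋez/

The root 'hand' surfaces as [nuroŋed] and [nuroŋeze], with a stem-final [d] ~ [z] alternation.
But 'water' keeps [d] in both environments ([ŋiŋɛnɔd], [ŋiŋɛnɔde]), so there is no rule changing /d/ to [z] before the DAT suffix.
Therefore /z/ is basic and [d] is derived by word-final hardening (voiced fricatives become stops word-finally).
So 'hand' = /nuroŋez/.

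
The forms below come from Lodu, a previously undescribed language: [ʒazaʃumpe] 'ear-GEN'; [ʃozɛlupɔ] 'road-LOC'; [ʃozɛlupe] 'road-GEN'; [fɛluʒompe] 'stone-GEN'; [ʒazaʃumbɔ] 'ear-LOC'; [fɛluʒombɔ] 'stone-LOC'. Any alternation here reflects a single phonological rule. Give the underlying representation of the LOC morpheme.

The LOC suffix surfaces as [-bɔ] and [-pɔ], depending on the final segment of the stem.
By contrast the GEN suffix keeps its initial [p] throughout — that segment must be underlying.
The LOC suffix is therefore /-bɔ/ underlyingly, with post-vocalic devoicing: voiced stops become voiceless after a vowel.

/-bɔ/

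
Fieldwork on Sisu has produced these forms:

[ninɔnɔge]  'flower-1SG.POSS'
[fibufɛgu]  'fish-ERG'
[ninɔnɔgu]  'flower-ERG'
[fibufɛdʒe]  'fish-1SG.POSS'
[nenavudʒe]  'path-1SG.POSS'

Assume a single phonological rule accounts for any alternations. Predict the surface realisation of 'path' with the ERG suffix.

In [fibufɛdʒe] and [fibufɛgu] the final segment of 'fish' alternates: [dʒ] ~ [g].
The stem 'flower' ([ninɔnɔge], [ninɔnɔgu]) shows [g] unchanged in both environments, so [g] cannot be basic with [dʒ] derived before the 1SG.POSS suffix.
So /dʒ/ is underlying, and a rule of depalatalization — palato-alveolar /dʒ/ becomes [g] when no front vowel follows — gives [g].
From [nenavudʒe] the stem 'path' is /nenavudʒ/; when no front vowel follows this yields [nenavugu].

[nenavugu]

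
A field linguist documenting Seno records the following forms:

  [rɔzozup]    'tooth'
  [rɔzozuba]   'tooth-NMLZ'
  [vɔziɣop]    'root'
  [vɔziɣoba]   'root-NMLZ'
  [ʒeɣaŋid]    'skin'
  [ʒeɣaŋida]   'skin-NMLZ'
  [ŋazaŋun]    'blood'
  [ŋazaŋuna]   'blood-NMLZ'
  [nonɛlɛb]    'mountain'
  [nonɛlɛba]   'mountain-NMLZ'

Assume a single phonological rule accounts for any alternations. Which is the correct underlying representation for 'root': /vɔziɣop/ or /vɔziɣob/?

'root' shows [p] ~ [b] at the end of the stem ([vɔziɣop] vs [vɔziɣoba]).
If /b/ were underlying and a rule turned it into [p] in isolation, 'mountain' would also alternate; but it has [b] in both [nonɛlɛb] and [nonɛlɛba].
So /p/ is underlying, and a rule of intervocalic voicing — voiceless stops become voiced between vowels — gives [b].

/vɔziɣop/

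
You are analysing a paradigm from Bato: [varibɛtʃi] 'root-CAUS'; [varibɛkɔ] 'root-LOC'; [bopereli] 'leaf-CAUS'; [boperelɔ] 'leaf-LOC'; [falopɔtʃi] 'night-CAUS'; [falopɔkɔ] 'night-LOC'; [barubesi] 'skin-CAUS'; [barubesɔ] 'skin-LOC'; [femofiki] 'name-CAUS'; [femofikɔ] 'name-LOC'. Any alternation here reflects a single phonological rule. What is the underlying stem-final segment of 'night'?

/tʃ/

The stem for 'night' ends in [tʃ] in [falopɔtʃi] but [k] in [falopɔkɔ].
Compare 'name', with invariant [k] in [femofiki] and [femofikɔ]: an analysis with underlying /k/ and a rule producing [tʃ] before the CAUS suffix would wrongly predict alternation here too.
Therefore /tʃ/ is basic and [k] is derived by depalatalization (palato-alveolar /tʃ/ becomes [k] when no front vowel follows).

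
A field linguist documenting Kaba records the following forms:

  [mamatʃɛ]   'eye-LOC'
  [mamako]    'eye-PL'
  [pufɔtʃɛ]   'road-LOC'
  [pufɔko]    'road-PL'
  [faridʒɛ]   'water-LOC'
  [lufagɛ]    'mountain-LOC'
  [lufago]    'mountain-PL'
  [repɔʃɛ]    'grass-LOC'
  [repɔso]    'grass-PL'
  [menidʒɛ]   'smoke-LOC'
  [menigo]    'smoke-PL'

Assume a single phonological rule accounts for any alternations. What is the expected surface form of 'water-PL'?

In [menidʒɛ] and [menigo] the final segment of 'smoke' alternates: [dʒ] ~ [g].
If /g/ were underlying and a rule turned it into [dʒ] before the LOC suffix, 'mountain' would also alternate; but it has [g] in both [lufagɛ] and [lufago].
Therefore /dʒ/ is basic and [g] is derived by depalatalization (palato-alveolar /tʃ/, /dʒ/ and /ʃ/ become [k], [g] and [s] when no front vowel follows).
The one attested form of 'water', [faridʒɛ], shows underlying /faridʒ/. Applying the same rule when no front vowel follows gives [farigo].

[farigo]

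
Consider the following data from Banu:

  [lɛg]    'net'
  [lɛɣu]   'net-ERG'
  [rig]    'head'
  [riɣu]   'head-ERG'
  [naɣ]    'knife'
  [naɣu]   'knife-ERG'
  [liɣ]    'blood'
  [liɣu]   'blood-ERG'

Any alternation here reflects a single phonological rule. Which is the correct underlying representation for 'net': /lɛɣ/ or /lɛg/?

/lɛg/

The stem for 'net' ends in [g] in [lɛg] but [ɣ] in [lɛɣu].
Compare 'knife', with invariant [ɣ] in [naɣ] and [naɣu]: an analysis with underlying /ɣ/ and a rule producing [g] in isolation would wrongly predict alternation here too.
So /g/ is underlying, and a rule of intervocalic spirantization — voiced stops become fricatives between vowels — gives [ɣ].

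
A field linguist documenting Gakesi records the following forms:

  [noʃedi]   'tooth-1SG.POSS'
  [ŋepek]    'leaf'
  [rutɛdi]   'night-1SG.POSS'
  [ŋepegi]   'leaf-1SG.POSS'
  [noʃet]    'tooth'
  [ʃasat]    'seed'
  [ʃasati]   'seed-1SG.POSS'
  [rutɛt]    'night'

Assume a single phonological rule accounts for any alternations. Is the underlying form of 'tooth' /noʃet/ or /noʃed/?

/noʃed/

In [noʃedi] and [noʃet] the final segment of 'tooth' alternates: [d] ~ [t].
The stem 'seed' ([ʃasati], [ʃasat]) shows [t] unchanged in both environments, so [t] cannot be basic with [d] derived before the 1SG.POSS suffix.
The alternation reflects word-final obstruent devoicing: voiced obstruents become voiceless word-finally. /d/ is underlying.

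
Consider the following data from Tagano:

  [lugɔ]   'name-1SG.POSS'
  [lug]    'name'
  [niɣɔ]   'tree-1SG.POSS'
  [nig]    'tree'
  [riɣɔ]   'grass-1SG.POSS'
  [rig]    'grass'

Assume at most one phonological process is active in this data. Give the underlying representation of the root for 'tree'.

/niɣ/

The stem for 'tree' ends in [ɣ] in [niɣɔ] but [g] in [nig].
But 'name' keeps [g] in both environments ([lugɔ], [lug]), so there is no rule changing /g/ to [ɣ] before the 1SG.POSS suffix.
The underlying segment must be /ɣ/; voiced fricatives become stops word-finally, yielding [g] there.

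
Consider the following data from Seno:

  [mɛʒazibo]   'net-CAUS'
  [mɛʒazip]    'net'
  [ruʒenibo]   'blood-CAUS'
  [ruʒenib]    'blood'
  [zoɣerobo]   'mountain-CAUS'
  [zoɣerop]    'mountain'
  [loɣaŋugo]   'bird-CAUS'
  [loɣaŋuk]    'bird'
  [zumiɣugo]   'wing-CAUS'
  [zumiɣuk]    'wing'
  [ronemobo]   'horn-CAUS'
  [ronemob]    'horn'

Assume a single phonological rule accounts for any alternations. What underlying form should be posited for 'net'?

/mɛʒazip/

In [mɛʒazibo] and [mɛʒazip] the final segment of 'net' alternates: [b] ~ [p].
The stem 'blood' ([ruʒenibo], [ruʒenib]) shows [b] unchanged in both environments, so [b] cannot be basic with [p] derived in isolation.
The underlying segment must be /p/; voiceless stops become voiced between vowels, yielding [b] there.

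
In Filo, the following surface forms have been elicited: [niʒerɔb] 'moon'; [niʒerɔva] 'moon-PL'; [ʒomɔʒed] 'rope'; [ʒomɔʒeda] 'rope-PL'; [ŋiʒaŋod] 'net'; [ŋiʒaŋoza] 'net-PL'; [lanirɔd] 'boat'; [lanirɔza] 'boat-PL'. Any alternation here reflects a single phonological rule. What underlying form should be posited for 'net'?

/ŋiʒaŋoz/

In [ŋiʒaŋod] and [ŋiʒaŋoza] the final segment of 'net' alternates: [d] ~ [z].
The stem 'rope' ([ʒomɔʒed], [ʒomɔʒeda]) shows [d] unchanged in both environments, so [d] cannot be basic with [z] derived before the PL suffix.
Therefore /z/ is basic and [d] is derived by word-final hardening (voiced fricatives become stops word-finally).
So 'net' = /ŋiʒaŋoz/.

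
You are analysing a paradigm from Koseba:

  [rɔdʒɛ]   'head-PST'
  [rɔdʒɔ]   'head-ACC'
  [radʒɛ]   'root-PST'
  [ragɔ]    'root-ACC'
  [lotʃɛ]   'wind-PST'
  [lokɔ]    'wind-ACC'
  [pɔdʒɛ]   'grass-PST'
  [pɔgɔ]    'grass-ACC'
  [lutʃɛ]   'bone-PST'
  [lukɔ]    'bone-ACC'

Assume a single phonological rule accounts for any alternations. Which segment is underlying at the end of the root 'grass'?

The root 'grass' surfaces as [pɔdʒɛ] and [pɔgɔ], with a stem-final [dʒ] ~ [g] alternation.
If /dʒ/ were underlying and a rule turned it into [g] before the ACC suffix, 'head' would also alternate; but it has [dʒ] in both [rɔdʒɛ] and [rɔdʒɔ].
Therefore /g/ is basic and [dʒ] is derived by palatalization before a front vowel (/k/ and /g/ become palato-alveolar [tʃ] and [dʒ] before a front vowel).

/g/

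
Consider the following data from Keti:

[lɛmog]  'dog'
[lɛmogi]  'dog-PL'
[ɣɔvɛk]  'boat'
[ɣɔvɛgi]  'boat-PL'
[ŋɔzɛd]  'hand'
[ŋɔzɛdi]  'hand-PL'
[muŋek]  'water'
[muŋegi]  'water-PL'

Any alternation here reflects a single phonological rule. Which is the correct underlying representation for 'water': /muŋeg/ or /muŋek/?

The stem for 'water' ends in [k] in [muŋek] but [g] in [muŋegi].
Compare 'dog', with invariant [g] in [lɛmog] and [lɛmogi]: an analysis with underlying /g/ and a rule producing [k] in isolation would wrongly predict alternation here too.
So /k/ is underlying, and a rule of intervocalic voicing — voiceless stops become voiced between vowels — gives [g].

/muŋek/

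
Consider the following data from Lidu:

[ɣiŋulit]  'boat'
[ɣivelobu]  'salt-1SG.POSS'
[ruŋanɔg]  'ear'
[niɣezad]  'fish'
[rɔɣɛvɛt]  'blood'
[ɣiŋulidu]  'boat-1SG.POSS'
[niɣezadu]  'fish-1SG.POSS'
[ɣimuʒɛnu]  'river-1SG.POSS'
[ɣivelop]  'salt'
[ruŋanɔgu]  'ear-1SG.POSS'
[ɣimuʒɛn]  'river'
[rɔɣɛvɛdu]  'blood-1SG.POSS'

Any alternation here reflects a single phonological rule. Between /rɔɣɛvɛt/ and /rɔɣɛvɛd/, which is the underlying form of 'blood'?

/rɔɣɛvɛt/

'blood' shows [d] ~ [t] at the end of the stem ([rɔɣɛvɛdu] vs [rɔɣɛvɛt]).
Compare 'fish', with invariant [d] in [niɣezadu] and [niɣezad]: an analysis with underlying /d/ and a rule producing [t] in isolation would wrongly predict alternation here too.
The underlying segment must be /t/; voiceless stops become voiced between vowels, yielding [d] there.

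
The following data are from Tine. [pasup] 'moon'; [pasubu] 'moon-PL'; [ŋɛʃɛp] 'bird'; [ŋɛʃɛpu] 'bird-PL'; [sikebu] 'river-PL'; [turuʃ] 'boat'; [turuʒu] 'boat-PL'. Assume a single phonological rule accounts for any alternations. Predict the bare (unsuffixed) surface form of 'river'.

[sikep]

In [pasup] and [pasubu] the final segment of 'moon' alternates: [p] ~ [b].
Compare 'bird', with invariant [p] in [ŋɛʃɛp] and [ŋɛʃɛpu]: an analysis with underlying /p/ and a rule producing [b] before the PL suffix would wrongly predict alternation here too.
Therefore /b/ is basic and [p] is derived by word-final obstruent devoicing (voiced obstruents become voiceless word-finally).
From [sikebu] the stem 'river' is /sikeb/; word-finally this yields [sikep].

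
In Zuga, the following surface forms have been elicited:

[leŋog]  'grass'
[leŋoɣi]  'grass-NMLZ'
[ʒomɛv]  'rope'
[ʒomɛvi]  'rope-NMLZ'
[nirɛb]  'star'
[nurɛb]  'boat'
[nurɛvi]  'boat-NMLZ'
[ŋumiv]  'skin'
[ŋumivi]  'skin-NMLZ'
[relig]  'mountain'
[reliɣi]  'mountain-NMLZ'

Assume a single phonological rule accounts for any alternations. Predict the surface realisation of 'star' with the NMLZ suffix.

In [nurɛb] and [nurɛvi] the final segment of 'boat' alternates: [b] ~ [v].
But 'skin' keeps [v] in both environments ([ŋumiv], [ŋumivi]), so there is no rule changing /v/ to [b] in isolation.
Therefore /b/ is basic and [v] is derived by intervocalic spirantization (voiced stops become fricatives between vowels).
From [nirɛb] the stem 'star' is /nirɛb/; between vowels this yields [nirɛvi].

[nirɛvi]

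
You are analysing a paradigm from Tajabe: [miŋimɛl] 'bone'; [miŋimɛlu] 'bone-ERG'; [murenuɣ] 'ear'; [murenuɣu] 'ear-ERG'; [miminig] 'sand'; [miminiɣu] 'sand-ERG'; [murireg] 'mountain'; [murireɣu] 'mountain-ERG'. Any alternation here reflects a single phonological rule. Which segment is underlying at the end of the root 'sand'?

/g/

The stem for 'sand' ends in [g] in [miminig] but [ɣ] in [miminiɣu].
But 'ear' keeps [ɣ] in both environments ([murenuɣ], [murenuɣu]), so there is no rule changing /ɣ/ to [g] in isolation.
The underlying segment must be /g/; voiced stops become fricatives between vowels, yielding [ɣ] there.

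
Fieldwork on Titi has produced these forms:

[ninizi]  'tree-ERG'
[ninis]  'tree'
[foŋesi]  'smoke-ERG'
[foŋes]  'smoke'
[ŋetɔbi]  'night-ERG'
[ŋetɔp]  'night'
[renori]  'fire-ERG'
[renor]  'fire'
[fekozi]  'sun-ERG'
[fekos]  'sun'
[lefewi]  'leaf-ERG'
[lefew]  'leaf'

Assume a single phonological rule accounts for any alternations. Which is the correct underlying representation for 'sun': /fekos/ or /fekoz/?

/fekoz/

In [fekozi] and [fekos] the final segment of 'sun' alternates: [z] ~ [s].
Compare 'smoke', with invariant [s] in [foŋesi] and [foŋes]: an analysis with underlying /s/ and a rule producing [z] before the ERG suffix would wrongly predict alternation here too.
The underlying segment must be /z/; voiced obstruents become voiceless word-finally, yielding [s] there.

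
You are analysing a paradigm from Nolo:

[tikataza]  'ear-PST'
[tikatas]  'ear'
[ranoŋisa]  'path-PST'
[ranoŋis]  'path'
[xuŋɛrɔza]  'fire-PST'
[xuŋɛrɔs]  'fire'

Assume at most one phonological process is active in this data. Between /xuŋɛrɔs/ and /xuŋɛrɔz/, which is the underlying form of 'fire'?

In [xuŋɛrɔza] and [xuŋɛrɔs] the final segment of 'fire' alternates: [z] ~ [s].
If /s/ were underlying and a rule turned it into [z] before the PST suffix, 'path' would also alternate; but it has [s] in both [ranoŋisa] and [ranoŋis].
The underlying segment must be /z/; voiced obstruents become voiceless word-finally, yielding [s] there.

/xuŋɛrɔz/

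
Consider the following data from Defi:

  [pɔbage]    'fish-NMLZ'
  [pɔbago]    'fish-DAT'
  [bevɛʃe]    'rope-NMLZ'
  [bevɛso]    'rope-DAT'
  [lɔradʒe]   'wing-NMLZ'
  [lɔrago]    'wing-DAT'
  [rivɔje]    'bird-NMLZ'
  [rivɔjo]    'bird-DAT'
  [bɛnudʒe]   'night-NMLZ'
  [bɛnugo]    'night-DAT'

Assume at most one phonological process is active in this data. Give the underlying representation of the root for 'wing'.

'wing' shows [dʒ] ~ [g] at the end of the stem ([lɔradʒe] vs [lɔrago]).
If /g/ were underlying and a rule turned it into [dʒ] before the NMLZ suffix, 'fish' would also alternate; but it has [g] in both [pɔbage] and [pɔbago].
The alternation reflects depalatalization: palato-alveolar /dʒ/ and /ʃ/ become [g] and [s] when no front vowel follows. /dʒ/ is underlying.
The underlying form of 'wing' is therefore /lɔradʒ/.

/lɔradʒ/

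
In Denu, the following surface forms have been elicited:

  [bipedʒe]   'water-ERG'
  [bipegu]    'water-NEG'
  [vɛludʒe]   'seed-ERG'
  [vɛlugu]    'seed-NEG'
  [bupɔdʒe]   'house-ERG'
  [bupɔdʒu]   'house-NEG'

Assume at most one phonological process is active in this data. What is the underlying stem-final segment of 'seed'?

The stem for 'seed' ends in [dʒ] in [vɛludʒe] but [g] in [vɛlugu].
But 'house' keeps [dʒ] in both environments ([bupɔdʒe], [bupɔdʒu]), so there is no rule changing /dʒ/ to [g] before the NEG suffix.
So /g/ is underlying, and a rule of palatalization before a front vowel — /g/ becomes palato-alveolar [dʒ] before a front vowel — gives [dʒ].

/g/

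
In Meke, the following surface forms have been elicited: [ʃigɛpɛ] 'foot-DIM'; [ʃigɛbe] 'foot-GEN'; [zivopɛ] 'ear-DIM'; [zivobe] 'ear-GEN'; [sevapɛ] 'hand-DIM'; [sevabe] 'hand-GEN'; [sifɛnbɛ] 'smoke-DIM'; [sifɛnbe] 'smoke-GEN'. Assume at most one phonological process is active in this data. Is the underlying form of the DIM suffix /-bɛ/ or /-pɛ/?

The DIM morpheme has two allomorphs, [-bɛ] and [-pɛ].
The GEN suffix, which begins with [b], is invariant after every stem; so [b] is not altered by any rule here.
So the underlying form is /-pɛ/, and voiceless stops become voiced after a nasal.

/-pɛ/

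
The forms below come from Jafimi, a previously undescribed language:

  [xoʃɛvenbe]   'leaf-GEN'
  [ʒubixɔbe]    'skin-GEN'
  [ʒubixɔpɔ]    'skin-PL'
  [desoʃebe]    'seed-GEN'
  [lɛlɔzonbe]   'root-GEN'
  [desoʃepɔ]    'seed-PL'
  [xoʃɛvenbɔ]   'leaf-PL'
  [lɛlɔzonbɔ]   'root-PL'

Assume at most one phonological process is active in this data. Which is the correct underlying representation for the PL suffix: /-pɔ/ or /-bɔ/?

The PL suffix surfaces as [-bɔ] and [-pɔ], depending on the final segment of the stem.
The GEN suffix, which begins with [b], is invariant after every stem; so [b] is not altered by any rule here.
So the underlying form is /-pɔ/, and voiceless stops become voiced after a nasal.

/-pɔ/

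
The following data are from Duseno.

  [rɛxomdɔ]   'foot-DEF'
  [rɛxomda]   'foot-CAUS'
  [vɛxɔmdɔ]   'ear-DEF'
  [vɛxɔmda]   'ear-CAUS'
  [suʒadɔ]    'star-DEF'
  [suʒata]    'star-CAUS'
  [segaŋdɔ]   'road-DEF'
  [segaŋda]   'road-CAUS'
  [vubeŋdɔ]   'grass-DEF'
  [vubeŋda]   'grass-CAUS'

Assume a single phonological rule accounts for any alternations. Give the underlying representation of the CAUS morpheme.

The CAUS suffix surfaces as [-da] and [-ta], depending on the final segment of the stem.
By contrast the DEF suffix keeps its initial [d] throughout — that segment must be underlying.
The CAUS suffix is therefore /-ta/ underlyingly, with post-nasal voicing: voiceless stops become voiced after a nasal.

/-ta/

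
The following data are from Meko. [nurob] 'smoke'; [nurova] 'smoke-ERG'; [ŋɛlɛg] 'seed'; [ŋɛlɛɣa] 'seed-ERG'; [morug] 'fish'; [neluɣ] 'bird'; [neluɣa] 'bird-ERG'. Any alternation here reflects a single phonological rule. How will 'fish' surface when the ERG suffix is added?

[moruɣa]

In [ŋɛlɛg] and [ŋɛlɛɣa] the final segment of 'seed' alternates: [g] ~ [ɣ].
If /ɣ/ were underlying and a rule turned it into [g] in isolation, 'bird' would also alternate; but it has [ɣ] in both [neluɣ] and [neluɣa].
So /g/ is underlying, and a rule of intervocalic spirantization — voiced stops become fricatives between vowels — gives [ɣ].
The one attested form of 'fish', [morug], shows underlying /morug/. Applying the same rule between vowels gives [moruɣa].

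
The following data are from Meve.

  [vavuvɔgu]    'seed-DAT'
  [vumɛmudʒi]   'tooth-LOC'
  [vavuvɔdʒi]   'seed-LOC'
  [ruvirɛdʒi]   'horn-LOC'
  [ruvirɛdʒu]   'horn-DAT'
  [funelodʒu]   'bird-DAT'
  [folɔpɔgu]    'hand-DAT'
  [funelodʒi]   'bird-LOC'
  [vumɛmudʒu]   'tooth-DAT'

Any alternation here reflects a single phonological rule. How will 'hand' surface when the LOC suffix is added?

[folɔpɔdʒi]

The root 'seed' surfaces as [vavuvɔgu] and [vavuvɔdʒi], with a stem-final [g] ~ [dʒ] alternation.
But 'bird' keeps [dʒ] in both environments ([funelodʒu], [funelodʒi]), so there is no rule changing /dʒ/ to [g] before the DAT suffix.
So /g/ is underlying, and a rule of palatalization before a front vowel — /g/ becomes palato-alveolar [dʒ] before a front vowel — gives [dʒ].
From [folɔpɔgu] the stem 'hand' is /folɔpɔg/; before a front vowel this yields [folɔpɔdʒi].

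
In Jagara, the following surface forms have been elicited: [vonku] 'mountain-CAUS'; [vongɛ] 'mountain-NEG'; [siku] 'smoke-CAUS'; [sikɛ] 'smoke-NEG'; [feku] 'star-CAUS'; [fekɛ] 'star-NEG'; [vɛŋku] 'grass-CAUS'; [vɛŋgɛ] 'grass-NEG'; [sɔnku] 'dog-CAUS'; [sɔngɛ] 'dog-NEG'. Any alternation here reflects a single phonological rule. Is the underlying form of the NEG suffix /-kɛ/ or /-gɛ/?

The NEG suffix surfaces as [-gɛ] and [-kɛ], depending on the final segment of the stem.
By contrast the CAUS suffix keeps its initial [k] throughout — that segment must be underlying.
So the underlying form is /-gɛ/, and voiced stops become voiceless after a vowel.

/-gɛ/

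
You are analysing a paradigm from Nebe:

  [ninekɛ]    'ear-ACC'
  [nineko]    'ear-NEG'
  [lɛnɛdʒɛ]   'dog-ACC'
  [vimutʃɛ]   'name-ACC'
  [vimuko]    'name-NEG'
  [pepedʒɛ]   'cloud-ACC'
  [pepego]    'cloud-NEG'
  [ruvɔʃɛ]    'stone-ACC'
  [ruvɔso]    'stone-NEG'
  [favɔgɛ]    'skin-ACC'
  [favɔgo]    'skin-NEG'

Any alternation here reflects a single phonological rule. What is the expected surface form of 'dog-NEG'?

The stem for 'cloud' ends in [dʒ] in [pepedʒɛ] but [g] in [pepego].
But 'skin' keeps [g] in both environments ([favɔgɛ], [favɔgo]), so there is no rule changing /g/ to [dʒ] before the ACC suffix.
The alternation reflects depalatalization: palato-alveolar /tʃ/, /dʒ/ and /ʃ/ become [k], [g] and [s] when no front vowel follows. /dʒ/ is underlying.
From [lɛnɛdʒɛ] the stem 'dog' is /lɛnɛdʒ/; when no front vowel follows this yields [lɛnɛgo].

[lɛnɛgo]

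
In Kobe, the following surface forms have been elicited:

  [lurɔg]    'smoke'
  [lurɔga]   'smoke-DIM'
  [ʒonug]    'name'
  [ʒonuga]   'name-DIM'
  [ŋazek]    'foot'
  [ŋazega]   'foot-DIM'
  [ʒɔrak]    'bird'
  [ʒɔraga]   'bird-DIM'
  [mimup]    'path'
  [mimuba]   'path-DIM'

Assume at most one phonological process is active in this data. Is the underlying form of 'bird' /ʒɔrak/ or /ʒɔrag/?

The stem for 'bird' ends in [k] in [ʒɔrak] but [g] in [ʒɔraga].
If /g/ were underlying and a rule turned it into [k] in isolation, 'smoke' would also alternate; but it has [g] in both [lurɔg] and [lurɔga].
The underlying segment must be /k/; voiceless stops become voiced between vowels, yielding [g] there.

/ʒɔrak/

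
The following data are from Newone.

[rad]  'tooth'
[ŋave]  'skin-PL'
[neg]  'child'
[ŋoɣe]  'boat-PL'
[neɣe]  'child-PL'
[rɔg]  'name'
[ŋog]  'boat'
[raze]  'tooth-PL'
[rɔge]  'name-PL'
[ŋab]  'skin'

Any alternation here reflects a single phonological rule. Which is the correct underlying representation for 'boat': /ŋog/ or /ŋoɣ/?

/ŋoɣ/

The stem for 'boat' ends in [ɣ] in [ŋoɣe] but [g] in [ŋog].
But 'name' keeps [g] in both environments ([rɔge], [rɔg]), so there is no rule changing /g/ to [ɣ] before the PL suffix.
The alternation reflects word-final hardening: voiced fricatives become stops word-finally. /ɣ/ is underlying.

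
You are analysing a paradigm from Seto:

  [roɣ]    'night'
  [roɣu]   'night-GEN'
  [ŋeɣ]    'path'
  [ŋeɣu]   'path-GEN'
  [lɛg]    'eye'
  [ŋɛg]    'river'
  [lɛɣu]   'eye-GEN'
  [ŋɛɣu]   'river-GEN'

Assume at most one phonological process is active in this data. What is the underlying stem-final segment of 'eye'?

/g/

'eye' shows [g] ~ [ɣ] at the end of the stem ([lɛg] vs [lɛɣu]).
But 'path' keeps [ɣ] in both environments ([ŋeɣ], [ŋeɣu]), so there is no rule changing /ɣ/ to [g] in isolation.
Therefore /g/ is basic and [ɣ] is derived by intervocalic spirantization (voiced stops become fricatives between vowels).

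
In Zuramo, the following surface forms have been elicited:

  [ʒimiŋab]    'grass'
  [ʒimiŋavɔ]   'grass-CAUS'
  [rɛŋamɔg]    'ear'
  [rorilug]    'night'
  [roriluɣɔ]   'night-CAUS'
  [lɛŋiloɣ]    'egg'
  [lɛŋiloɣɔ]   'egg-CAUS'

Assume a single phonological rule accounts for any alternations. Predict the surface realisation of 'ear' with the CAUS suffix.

[rɛŋamɔɣɔ]

The root 'night' surfaces as [rorilug] and [roriluɣɔ], with a stem-final [g] ~ [ɣ] alternation.
But 'egg' keeps [ɣ] in both environments ([lɛŋiloɣ], [lɛŋiloɣɔ]), so there is no rule changing /ɣ/ to [g] in isolation.
So /g/ is underlying, and a rule of intervocalic spirantization — voiced stops become fricatives between vowels — gives [ɣ].
From [rɛŋamɔg] the stem 'ear' is /rɛŋamɔg/; between vowels this yields [rɛŋamɔɣɔ].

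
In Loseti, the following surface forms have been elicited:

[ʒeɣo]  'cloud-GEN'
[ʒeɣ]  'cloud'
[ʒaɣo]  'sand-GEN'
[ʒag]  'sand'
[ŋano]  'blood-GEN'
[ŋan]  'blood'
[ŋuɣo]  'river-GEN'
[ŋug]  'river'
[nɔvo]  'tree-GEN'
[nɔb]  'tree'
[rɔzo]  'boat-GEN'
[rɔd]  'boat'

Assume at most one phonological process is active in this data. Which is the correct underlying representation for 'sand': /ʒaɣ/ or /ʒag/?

The stem for 'sand' ends in [ɣ] in [ʒaɣo] but [g] in [ʒag].
But 'cloud' keeps [ɣ] in both environments ([ʒeɣo], [ʒeɣ]), so there is no rule changing /ɣ/ to [g] in isolation.
The alternation reflects intervocalic spirantization: voiced stops become fricatives between vowels. /g/ is underlying.

/ʒag/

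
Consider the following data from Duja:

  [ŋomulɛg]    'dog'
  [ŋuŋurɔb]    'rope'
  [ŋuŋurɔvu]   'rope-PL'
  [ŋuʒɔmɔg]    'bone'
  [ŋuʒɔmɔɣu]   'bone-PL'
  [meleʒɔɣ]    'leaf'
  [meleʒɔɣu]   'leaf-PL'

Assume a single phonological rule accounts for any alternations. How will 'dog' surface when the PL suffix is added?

[ŋomulɛɣu]

'bone' shows [g] ~ [ɣ] at the end of the stem ([ŋuʒɔmɔg] vs [ŋuʒɔmɔɣu]).
But 'leaf' keeps [ɣ] in both environments ([meleʒɔɣ], [meleʒɔɣu]), so there is no rule changing /ɣ/ to [g] in isolation.
So /g/ is underlying, and a rule of intervocalic spirantization — voiced stops become fricatives between vowels — gives [ɣ].
From [ŋomulɛg] the stem 'dog' is /ŋomulɛg/; between vowels this yields [ŋomulɛɣu].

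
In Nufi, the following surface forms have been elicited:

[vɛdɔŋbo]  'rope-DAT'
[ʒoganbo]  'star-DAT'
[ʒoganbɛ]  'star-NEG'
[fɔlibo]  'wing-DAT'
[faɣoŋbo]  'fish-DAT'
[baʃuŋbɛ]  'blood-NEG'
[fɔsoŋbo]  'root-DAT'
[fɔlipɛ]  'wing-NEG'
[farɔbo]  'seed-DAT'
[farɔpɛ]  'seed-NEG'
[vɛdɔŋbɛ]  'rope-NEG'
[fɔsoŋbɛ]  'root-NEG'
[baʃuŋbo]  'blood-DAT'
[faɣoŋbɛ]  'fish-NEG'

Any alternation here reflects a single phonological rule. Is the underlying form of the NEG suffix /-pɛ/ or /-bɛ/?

The NEG suffix surfaces as [-bɛ] and [-pɛ], depending on the final segment of the stem.
The DAT suffix, which begins with [b], is invariant after every stem; so [b] is not altered by any rule here.
The NEG suffix is therefore /-pɛ/ underlyingly, with post-nasal voicing: voiceless stops become voiced after a nasal.

/-pɛ/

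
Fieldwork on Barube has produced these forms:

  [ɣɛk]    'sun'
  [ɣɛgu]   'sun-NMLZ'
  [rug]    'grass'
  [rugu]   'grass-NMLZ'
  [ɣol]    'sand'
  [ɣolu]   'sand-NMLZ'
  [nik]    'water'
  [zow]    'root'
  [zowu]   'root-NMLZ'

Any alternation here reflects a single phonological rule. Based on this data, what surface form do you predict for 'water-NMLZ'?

The stem for 'sun' ends in [k] in [ɣɛk] but [g] in [ɣɛgu].
Compare 'grass', with invariant [g] in [rug] and [rugu]: an analysis with underlying /g/ and a rule producing [k] in isolation would wrongly predict alternation here too.
The alternation reflects intervocalic voicing: voiceless stops become voiced between vowels. /k/ is underlying.
From [nik] the stem 'water' is /nik/; between vowels this yields [nigu].

[nigu]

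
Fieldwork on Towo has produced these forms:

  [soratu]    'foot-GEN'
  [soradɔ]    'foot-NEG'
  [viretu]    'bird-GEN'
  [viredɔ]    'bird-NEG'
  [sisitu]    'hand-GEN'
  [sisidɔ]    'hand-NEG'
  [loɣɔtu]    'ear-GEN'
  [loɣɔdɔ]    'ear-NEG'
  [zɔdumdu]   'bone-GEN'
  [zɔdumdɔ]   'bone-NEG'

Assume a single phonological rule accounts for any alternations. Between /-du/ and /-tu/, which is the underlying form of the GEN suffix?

/-tu/

The GEN morpheme has two allomorphs, [-du] and [-tu].
The NEG suffix, which begins with [d], is invariant after every stem; so [d] is not altered by any rule here.
The GEN suffix is therefore /-tu/ underlyingly, with post-nasal voicing: voiceless stops become voiced after a nasal.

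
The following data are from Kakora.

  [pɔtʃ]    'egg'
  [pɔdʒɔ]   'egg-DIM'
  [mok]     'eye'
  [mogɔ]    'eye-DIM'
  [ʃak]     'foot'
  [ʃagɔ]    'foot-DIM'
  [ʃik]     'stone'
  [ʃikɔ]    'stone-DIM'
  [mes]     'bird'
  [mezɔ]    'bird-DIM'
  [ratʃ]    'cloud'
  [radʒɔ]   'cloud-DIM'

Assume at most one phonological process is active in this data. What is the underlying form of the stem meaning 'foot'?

/ʃag/

The root 'foot' surfaces as [ʃak] and [ʃagɔ], with a stem-final [k] ~ [g] alternation.
If /k/ were underlying and a rule turned it into [g] before the DIM suffix, 'stone' would also alternate; but it has [k] in both [ʃik] and [ʃikɔ].
Therefore /g/ is basic and [k] is derived by word-final obstruent devoicing (voiced obstruents become voiceless word-finally).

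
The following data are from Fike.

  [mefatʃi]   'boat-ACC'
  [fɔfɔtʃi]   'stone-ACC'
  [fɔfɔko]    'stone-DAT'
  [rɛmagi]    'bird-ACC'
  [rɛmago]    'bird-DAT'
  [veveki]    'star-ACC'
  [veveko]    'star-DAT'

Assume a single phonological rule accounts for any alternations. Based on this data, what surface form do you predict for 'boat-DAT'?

[mefako]

The stem for 'stone' ends in [tʃ] in [fɔfɔtʃi] but [k] in [fɔfɔko].
Compare 'star', with invariant [k] in [veveki] and [veveko]: an analysis with underlying /k/ and a rule producing [tʃ] before the ACC suffix would wrongly predict alternation here too.
The underlying segment must be /tʃ/; palato-alveolar /tʃ/ becomes [k] when no front vowel follows, yielding [k] there.
The one attested form of 'boat', [mefatʃi], shows underlying /mefatʃ/. Applying the same rule when no front vowel follows gives [mefako].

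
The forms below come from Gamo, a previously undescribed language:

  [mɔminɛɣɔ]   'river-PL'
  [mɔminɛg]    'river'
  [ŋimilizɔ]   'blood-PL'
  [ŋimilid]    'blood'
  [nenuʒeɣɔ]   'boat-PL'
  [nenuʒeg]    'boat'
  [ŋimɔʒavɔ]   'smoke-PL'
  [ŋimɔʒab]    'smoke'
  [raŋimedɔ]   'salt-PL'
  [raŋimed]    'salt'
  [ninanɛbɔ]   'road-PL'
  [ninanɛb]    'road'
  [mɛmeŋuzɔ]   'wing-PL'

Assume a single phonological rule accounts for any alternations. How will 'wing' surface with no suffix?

In [ŋimilizɔ] and [ŋimilid] the final segment of 'blood' alternates: [z] ~ [d].
If /d/ were underlying and a rule turned it into [z] before the PL suffix, 'salt' would also alternate; but it has [d] in both [raŋimedɔ] and [raŋimed].
So /z/ is underlying, and a rule of word-final hardening — voiced fricatives become stops word-finally — gives [d].
The one attested form of 'wing', [mɛmeŋuzɔ], shows underlying /mɛmeŋuz/. Applying the same rule word-finally gives [mɛmeŋud].

[mɛmeŋud]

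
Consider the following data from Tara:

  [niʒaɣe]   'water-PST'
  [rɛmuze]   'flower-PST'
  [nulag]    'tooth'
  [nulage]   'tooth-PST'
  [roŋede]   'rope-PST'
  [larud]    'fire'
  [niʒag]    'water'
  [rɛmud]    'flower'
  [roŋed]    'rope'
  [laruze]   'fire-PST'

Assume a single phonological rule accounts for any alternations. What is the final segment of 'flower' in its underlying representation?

In [rɛmuze] and [rɛmud] the final segment of 'flower' alternates: [z] ~ [d].
But 'rope' keeps [d] in both environments ([roŋede], [roŋed]), so there is no rule changing /d/ to [z] before the PST suffix.
The underlying segment must be /z/; voiced fricatives become stops word-finally, yielding [d] there.

/z/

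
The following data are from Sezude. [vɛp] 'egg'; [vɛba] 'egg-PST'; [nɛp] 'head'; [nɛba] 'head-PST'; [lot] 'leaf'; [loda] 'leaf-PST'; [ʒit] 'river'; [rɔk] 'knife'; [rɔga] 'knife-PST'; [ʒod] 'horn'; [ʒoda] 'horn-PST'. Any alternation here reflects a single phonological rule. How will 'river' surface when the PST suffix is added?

[ʒida]

The stem for 'leaf' ends in [t] in [lot] but [d] in [loda].
If /d/ were underlying and a rule turned it into [t] in isolation, 'horn' would also alternate; but it has [d] in both [ʒod] and [ʒoda].
So /t/ is underlying, and a rule of intervocalic voicing — voiceless stops become voiced between vowels — gives [d].
The one attested form of 'river', [ʒit], shows underlying /ʒit/. Applying the same rule between vowels gives [ʒida].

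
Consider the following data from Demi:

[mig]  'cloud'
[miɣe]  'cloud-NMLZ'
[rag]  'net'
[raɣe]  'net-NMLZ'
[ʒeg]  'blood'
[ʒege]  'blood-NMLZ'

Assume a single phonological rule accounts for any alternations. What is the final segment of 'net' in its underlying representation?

'net' shows [g] ~ [ɣ] at the end of the stem ([rag] vs [raɣe]).
If /g/ were underlying and a rule turned it into [ɣ] before the NMLZ suffix, 'blood' would also alternate; but it has [g] in both [ʒeg] and [ʒege].
The underlying segment must be /ɣ/; voiced fricatives become stops word-finally, yielding [g] there.

/ɣ/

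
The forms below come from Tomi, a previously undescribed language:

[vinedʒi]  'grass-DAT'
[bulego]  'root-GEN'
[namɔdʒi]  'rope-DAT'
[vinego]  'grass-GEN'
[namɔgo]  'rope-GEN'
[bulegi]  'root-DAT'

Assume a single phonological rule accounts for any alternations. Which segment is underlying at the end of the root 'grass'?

In [vinego] and [vinedʒi] the final segment of 'grass' alternates: [g] ~ [dʒ].
The stem 'root' ([bulego], [bulegi]) shows [g] unchanged in both environments, so [g] cannot be basic with [dʒ] derived before the DAT suffix.
So /dʒ/ is underlying, and a rule of depalatalization — palato-alveolar /dʒ/ becomes [g] when no front vowel follows — gives [g].

/dʒ/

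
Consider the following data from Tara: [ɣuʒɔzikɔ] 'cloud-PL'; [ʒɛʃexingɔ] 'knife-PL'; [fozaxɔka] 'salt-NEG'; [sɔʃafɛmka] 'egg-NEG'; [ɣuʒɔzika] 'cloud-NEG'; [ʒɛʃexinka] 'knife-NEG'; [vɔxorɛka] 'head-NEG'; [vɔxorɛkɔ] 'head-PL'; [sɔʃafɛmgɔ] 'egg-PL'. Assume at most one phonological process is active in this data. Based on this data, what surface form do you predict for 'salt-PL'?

[fozaxɔkɔ]

The PL suffix surfaces as [-gɔ] and [-kɔ], depending on the final segment of the stem.
By contrast the NEG suffix keeps its initial [k] throughout — that segment must be underlying.
The PL suffix is therefore /-gɔ/ underlyingly, with post-vocalic devoicing: voiced stops become voiceless after a vowel.
After 'salt', which ends in a vowel, the suffix surfaces as [-kɔ], giving [fozaxɔkɔ].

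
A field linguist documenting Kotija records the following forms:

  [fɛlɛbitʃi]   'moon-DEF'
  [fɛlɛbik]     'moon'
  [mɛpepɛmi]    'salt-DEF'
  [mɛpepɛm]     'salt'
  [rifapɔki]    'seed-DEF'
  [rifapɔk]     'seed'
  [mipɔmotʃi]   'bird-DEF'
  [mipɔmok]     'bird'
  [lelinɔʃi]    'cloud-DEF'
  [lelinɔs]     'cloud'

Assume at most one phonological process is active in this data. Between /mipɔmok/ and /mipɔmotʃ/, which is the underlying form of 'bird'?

/mipɔmotʃ/

The root 'bird' surfaces as [mipɔmotʃi] and [mipɔmok], with a stem-final [tʃ] ~ [k] alternation.
But 'seed' keeps [k] in both environments ([rifapɔki], [rifapɔk]), so there is no rule changing /k/ to [tʃ] before the DEF suffix.
The underlying segment must be /tʃ/; palato-alveolar /tʃ/ and /ʃ/ become [k] and [s] when no front vowel follows, yielding [k] there.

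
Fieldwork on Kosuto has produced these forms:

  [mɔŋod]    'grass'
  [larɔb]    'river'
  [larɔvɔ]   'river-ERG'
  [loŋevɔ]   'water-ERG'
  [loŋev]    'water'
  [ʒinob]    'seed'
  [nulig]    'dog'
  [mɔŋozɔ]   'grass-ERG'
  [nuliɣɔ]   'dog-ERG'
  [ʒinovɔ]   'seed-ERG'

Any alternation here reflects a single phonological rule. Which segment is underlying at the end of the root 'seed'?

The stem for 'seed' ends in [v] in [ʒinovɔ] but [b] in [ʒinob].
The stem 'water' ([loŋevɔ], [loŋev]) shows [v] unchanged in both environments, so [v] cannot be basic with [b] derived in isolation.
The alternation reflects intervocalic spirantization: voiced stops become fricatives between vowels. /b/ is underlying.

/b/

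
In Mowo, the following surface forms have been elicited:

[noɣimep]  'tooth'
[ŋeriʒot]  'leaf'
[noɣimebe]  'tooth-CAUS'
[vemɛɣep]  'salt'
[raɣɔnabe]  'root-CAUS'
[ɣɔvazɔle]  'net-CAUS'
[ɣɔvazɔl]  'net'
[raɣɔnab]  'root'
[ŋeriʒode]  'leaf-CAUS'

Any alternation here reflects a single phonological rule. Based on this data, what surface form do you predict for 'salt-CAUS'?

The root 'tooth' surfaces as [noɣimebe] and [noɣimep], with a stem-final [b] ~ [p] alternation.
If /b/ were underlying and a rule turned it into [p] in isolation, 'root' would also alternate; but it has [b] in both [raɣɔnabe] and [raɣɔnab].
The underlying segment must be /p/; voiceless stops become voiced between vowels, yielding [b] there.
From [vemɛɣep] the stem 'salt' is /vemɛɣep/; between vowels this yields [vemɛɣebe].

[vemɛɣebe]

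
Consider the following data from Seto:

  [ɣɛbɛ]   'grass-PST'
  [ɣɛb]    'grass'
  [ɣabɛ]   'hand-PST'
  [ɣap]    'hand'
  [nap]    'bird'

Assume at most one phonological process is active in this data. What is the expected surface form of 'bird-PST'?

[nabɛ]

The stem for 'hand' ends in [b] in [ɣabɛ] but [p] in [ɣap].
If /b/ were underlying and a rule turned it into [p] in isolation, 'grass' would also alternate; but it has [b] in both [ɣɛbɛ] and [ɣɛb].
Therefore /p/ is basic and [b] is derived by intervocalic voicing (voiceless stops become voiced between vowels).
From [nap] the stem 'bird' is /nap/; between vowels this yields [nabɛ].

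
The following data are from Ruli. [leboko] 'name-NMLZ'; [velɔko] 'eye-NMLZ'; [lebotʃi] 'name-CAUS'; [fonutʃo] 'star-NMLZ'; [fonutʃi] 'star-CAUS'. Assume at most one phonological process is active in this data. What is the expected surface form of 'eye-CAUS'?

In [leboko] and [lebotʃi] the final segment of 'name' alternates: [k] ~ [tʃ].
The stem 'star' ([fonutʃo], [fonutʃi]) shows [tʃ] unchanged in both environments, so [tʃ] cannot be basic with [k] derived before the NMLZ suffix.
The underlying segment must be /k/; /k/ becomes palato-alveolar [tʃ] before a front vowel, yielding [tʃ] there.
The one attested form of 'eye', [velɔko], shows underlying /velɔk/. Applying the same rule before a front vowel gives [velɔtʃi].

[velɔtʃi]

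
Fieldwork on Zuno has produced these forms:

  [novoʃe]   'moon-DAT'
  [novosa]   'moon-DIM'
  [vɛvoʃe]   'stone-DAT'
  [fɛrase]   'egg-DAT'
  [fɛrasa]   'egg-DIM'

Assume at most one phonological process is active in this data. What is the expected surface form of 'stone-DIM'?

[vɛvosa]

The root 'moon' surfaces as [novoʃe] and [novosa], with a stem-final [ʃ] ~ [s] alternation.
The stem 'egg' ([fɛrase], [fɛrasa]) shows [s] unchanged in both environments, so [s] cannot be basic with [ʃ] derived before the DAT suffix.
The alternation reflects depalatalization: palato-alveolar /ʃ/ becomes [s] when no front vowel follows. /ʃ/ is underlying.
The one attested form of 'stone', [vɛvoʃe], shows underlying /vɛvoʃ/. Applying the same rule when no front vowel follows gives [vɛvosa].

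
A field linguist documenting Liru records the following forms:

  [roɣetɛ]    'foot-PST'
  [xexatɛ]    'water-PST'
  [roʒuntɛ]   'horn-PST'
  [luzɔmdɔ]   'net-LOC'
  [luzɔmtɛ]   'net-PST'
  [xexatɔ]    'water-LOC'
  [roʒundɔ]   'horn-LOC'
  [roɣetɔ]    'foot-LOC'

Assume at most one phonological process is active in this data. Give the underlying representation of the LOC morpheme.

/-dɔ/

The LOC morpheme has two allomorphs, [-dɔ] and [-tɔ].
The PST suffix, which begins with [t], is invariant after every stem; so [t] is not altered by any rule here.
So the underlying form is /-dɔ/, and voiced stops become voiceless after a vowel.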